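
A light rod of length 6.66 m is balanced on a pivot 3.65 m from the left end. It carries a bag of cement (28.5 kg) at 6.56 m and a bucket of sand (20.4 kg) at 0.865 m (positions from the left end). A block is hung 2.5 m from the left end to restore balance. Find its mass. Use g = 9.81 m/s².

m ≈ 22.7 kg

Choose the pivot (at 3.65 m from the left end) as the axis so the support reaction has zero arm there.
Bag of cement: 28.5 × 9.81 = 279.6 N down at 6.56 m → arm 2.91 m, τ = 279.6 × 2.91 = 813.6 N·m clockwise.
Bucket of sand: 20.4 × 9.81 = 200.1 N down at 0.865 m → arm 2.785 m, τ = 200.1 × 2.785 = 557.3 N·m counterclockwise.
Net moment of known loads = 256.3 N·m clockwise.
An unknown mass m at 2.5 m has arm 1.15 m; its moment is m·g·1.15 counterclockwise.
Setting net torque to zero: m × 9.81 × 1.15 = 256.3 → m = 256.3 / (9.81 × 1.15) = 22.7 kg.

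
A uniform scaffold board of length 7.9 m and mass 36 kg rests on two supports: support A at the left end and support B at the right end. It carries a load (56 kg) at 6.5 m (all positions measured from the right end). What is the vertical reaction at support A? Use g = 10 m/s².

Taking torques about support B:
Beam weight: 36 × 10 = 360 N down at 3.95 m → arm 3.95 m, τ = 360 × 3.95 = 1422 N·m counterclockwise.
Load: 56 × 10 = 560 N down at 6.5 m → arm 6.5 m, τ = 560 × 6.5 = 3640 N·m counterclockwise.
Net load moment about support B = 5062 N·m counterclockwise.
Reaction R at support A is upward at 7.9 m, arm 7.9 m → moment R × 7.9 clockwise.
Setting net torque to zero: R × 7.9 = 5062 → R = 641 N.

R_A ≈ 641 N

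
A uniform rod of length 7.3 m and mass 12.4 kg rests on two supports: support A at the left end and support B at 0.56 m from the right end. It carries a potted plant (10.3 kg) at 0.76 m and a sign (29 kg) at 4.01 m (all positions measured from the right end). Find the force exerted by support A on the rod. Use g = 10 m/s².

R_A ≈ 208 N

About support B:
Beam weight: 12.4 × 10 = 124 N down at 3.65 m → arm 3.09 m, τ = 124 × 3.09 = 383.2 N·m counterclockwise.
Potted plant: 10.3 × 10 = 103 N down at 0.76 m → arm 0.2 m, τ = 103 × 0.2 = 20.6 N·m counterclockwise.
Sign: 29 × 10 = 290 N down at 4.01 m → arm 3.45 m, τ = 290 × 3.45 = 1000 N·m counterclockwise.
Net load moment about support B = 1404 N·m counterclockwise.
Reaction R at support A is upward at 7.3 m, arm 6.74 m → moment R × 6.74 clockwise.
Στ = 0 ⇒ R × 6.74 = 1404 ⇒ R = 208 N.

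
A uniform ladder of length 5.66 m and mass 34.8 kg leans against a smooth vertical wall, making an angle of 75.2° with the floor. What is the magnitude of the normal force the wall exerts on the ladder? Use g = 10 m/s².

N_wall ≈ 46 N

Taking torques about the foot of the ladder:
Ladder weight 34.8×10 = 348 N acts at 2.83 m along the ladder; its horizontal arm is 2.83·cos75.2° = 0.7229 m → τ = 251.6 N·m clockwise.
Wall normal N acts horizontally at the top; its moment arm is the height L sinθ = 5.66·sin75.2° = 5.472 m, counterclockwise.
For rotational equilibrium, N × 5.472 = 251.6, so N = 46 N.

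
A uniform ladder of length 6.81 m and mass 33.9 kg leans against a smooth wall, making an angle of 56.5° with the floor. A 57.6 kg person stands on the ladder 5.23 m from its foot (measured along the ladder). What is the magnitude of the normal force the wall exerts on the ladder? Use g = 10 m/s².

Take moments about the foot of the ladder.
Ladder weight 33.9×10 = 339 N acts at 3.405 m along the ladder; its horizontal arm is 3.405·cos56.5° = 1.879 m → τ = 637 N·m clockwise.
Person: 57.6×10 = 576 N at 5.23 m → arm 2.887 m → τ = 1663 N·m clockwise.
Wall normal N acts horizontally at the top; its moment arm is the height L sinθ = 6.81·sin56.5° = 5.679 m, counterclockwise.
Setting net torque to zero: N × 5.679 = 2300 → N = 405 N.

N_wall ≈ 405 N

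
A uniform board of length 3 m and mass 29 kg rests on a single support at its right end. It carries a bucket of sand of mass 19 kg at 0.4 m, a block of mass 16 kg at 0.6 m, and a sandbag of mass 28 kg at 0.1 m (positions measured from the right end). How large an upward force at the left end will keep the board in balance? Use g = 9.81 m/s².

F ≈ 208 N

Taking torques about the right end:
Beam weight: 29 × 9.81 = 284.5 N down at 1.5 m → arm 1.5 m, τ = 284.5 × 1.5 = 426.8 N·m counterclockwise.
Bucket of sand: 19 × 9.81 = 186.4 N down at 0.4 m → arm 0.4 m, τ = 186.4 × 0.4 = 74.56 N·m counterclockwise.
Block: 16 × 9.81 = 157 N down at 0.6 m → arm 0.6 m, τ = 157 × 0.6 = 94.2 N·m counterclockwise.
Sandbag: 28 × 9.81 = 274.7 N down at 0.1 m → arm 0.1 m, τ = 274.7 × 0.1 = 27.47 N·m counterclockwise.
Net moment of the loads = 623 N·m counterclockwise.
The upward force F acts at the left end, arm 3 m, giving F × 3 clockwise.
Στ = 0 ⇒ F × 3 = 623 ⇒ F = 623 / 3 = 208 N.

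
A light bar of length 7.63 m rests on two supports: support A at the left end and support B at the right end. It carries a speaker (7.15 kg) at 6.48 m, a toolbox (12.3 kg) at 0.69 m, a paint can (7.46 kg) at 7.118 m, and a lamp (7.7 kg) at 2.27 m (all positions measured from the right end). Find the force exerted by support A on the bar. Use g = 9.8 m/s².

R_A ≈ 161 N

Choose support B as the axis so its reaction then has zero moment arm.
Speaker: 7.15 × 9.8 = 70.07 N down at 6.48 m → arm 6.48 m, τ = 70.07 × 6.48 = 454.1 N·m counterclockwise.
Toolbox: 12.3 × 9.8 = 120.5 N down at 0.69 m → arm 0.69 m, τ = 120.5 × 0.69 = 83.14 N·m counterclockwise.
Paint can: 7.46 × 9.8 = 73.11 N down at 7.118 m → arm 7.118 m, τ = 73.11 × 7.118 = 520.4 N·m counterclockwise.
Lamp: 7.7 × 9.8 = 75.46 N down at 2.27 m → arm 2.27 m, τ = 75.46 × 2.27 = 171.3 N·m counterclockwise.
Net load moment about support B = 1229 N·m counterclockwise.
Reaction R at support A is upward at 7.63 m, arm 7.63 m → moment R × 7.63 clockwise.
Setting net torque to zero: R × 7.63 = 1229 → R = 161 N.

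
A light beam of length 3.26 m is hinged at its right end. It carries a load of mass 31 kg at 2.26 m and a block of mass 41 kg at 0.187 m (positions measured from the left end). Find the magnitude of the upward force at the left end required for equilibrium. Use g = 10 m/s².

F ≈ 482 N

Taking torques about the right end:
Load: 31 × 10 = 310 N down at 2.26 m → arm 1 m, τ = 310 × 1 = 310 N·m counterclockwise.
Block: 41 × 10 = 410 N down at 0.187 m → arm 3.073 m, τ = 410 × 3.073 = 1260 N·m counterclockwise.
Net moment of the loads = 1570 N·m counterclockwise.
The upward force F acts at the left end, arm 3.26 m, giving F × 3.26 clockwise.
Balancing moments: F × 3.26 = 1570, giving F = 1570 / 3.26 = 482 N.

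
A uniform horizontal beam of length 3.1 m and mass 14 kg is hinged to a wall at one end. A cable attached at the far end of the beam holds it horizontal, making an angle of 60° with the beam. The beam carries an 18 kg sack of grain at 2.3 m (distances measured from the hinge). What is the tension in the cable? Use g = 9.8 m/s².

T ≈ 230 N

Sum moments about the hinge (the unknown hinge reaction has zero arm there).
Beam weight: 14 × 9.8 = 137.2 N down at 1.55 m → arm 1.55 m, τ = 137.2 × 1.55 = 212.7 N·m clockwise.
Sack of grain: 18 × 9.8 = 176.4 N down at 2.3 m → arm 2.3 m, τ = 176.4 × 2.3 = 405.7 N·m clockwise.
Total clockwise load moment = 618.4 N·m.
The cable tension T acts at 3.1 m; only its component perpendicular to the beam, T sinθ, produces torque. sin 60° = 0.866.
Setting net torque to zero: T × 3.1 × 0.866 = 618.4 → T = 618.4 / 2.685 = 230 N.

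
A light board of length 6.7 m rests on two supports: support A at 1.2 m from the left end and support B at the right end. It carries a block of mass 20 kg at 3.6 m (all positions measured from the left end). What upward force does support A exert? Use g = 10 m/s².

Take moments about support B.
Block: 20 × 10 = 200 N down at 3.6 m → arm 3.1 m, τ = 200 × 3.1 = 620 N·m counterclockwise.
Net load moment about support B = 620 N·m counterclockwise.
Reaction R at support A is upward at 1.2 m, arm 5.5 m → moment R × 5.5 clockwise.
Setting net torque to zero: R × 5.5 = 620 → R = 113 N.

R_A ≈ 113 N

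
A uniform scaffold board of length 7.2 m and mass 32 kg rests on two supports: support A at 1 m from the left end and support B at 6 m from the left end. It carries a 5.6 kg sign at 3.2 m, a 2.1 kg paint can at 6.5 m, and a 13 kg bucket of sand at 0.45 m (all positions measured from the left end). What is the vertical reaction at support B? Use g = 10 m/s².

Take moments about support A.
Beam weight: 32 × 10 = 320 N down at 3.6 m → arm 2.6 m, τ = 320 × 2.6 = 832 N·m clockwise.
Sign: 5.6 × 10 = 56 N down at 3.2 m → arm 2.2 m, τ = 56 × 2.2 = 123.2 N·m clockwise.
Paint can: 2.1 × 10 = 21 N down at 6.5 m → arm 5.5 m, τ = 21 × 5.5 = 115.5 N·m clockwise.
Bucket of sand: 13 × 10 = 130 N down at 0.45 m → arm 0.55 m, τ = 130 × 0.55 = 71.5 N·m counterclockwise.
Net load moment about support A = 999.2 N·m clockwise.
Reaction R at support B is upward at 6 m, arm 5 m → moment R × 5 counterclockwise.
For rotational equilibrium, R × 5 = 999.2, so R = 200 N.

R_B ≈ 200 N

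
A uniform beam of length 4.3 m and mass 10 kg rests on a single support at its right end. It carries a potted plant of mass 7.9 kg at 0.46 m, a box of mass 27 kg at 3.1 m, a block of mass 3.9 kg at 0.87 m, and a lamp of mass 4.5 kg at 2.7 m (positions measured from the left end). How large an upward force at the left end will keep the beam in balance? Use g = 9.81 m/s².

F ≈ 239 N

Choose the right end as the axis so the unknown pivot reaction has zero arm there.
Beam weight: 10 × 9.81 = 98.1 N down at 2.15 m → arm 2.15 m, τ = 98.1 × 2.15 = 210.9 N·m counterclockwise.
Potted plant: 7.9 × 9.81 = 77.5 N down at 0.46 m → arm 3.84 m, τ = 77.5 × 3.84 = 297.6 N·m counterclockwise.
Box: 27 × 9.81 = 264.9 N down at 3.1 m → arm 1.2 m, τ = 264.9 × 1.2 = 317.9 N·m counterclockwise.
Block: 3.9 × 9.81 = 38.26 N down at 0.87 m → arm 3.43 m, τ = 38.26 × 3.43 = 131.2 N·m counterclockwise.
Lamp: 4.5 × 9.81 = 44.15 N down at 2.7 m → arm 1.6 m, τ = 44.15 × 1.6 = 70.64 N·m counterclockwise.
Net moment of the loads = 1028 N·m counterclockwise.
The upward force F acts at the left end, arm 4.3 m, giving F × 4.3 clockwise.
Στ = 0 ⇒ F × 4.3 = 1028 ⇒ F = 1028 / 4.3 = 239 N.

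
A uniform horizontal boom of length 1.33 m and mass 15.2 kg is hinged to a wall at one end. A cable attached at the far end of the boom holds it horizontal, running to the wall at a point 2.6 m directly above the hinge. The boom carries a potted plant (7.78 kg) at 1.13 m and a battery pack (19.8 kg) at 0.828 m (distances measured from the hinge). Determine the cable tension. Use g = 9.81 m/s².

T ≈ 292 N

Choose the hinge as the axis so the unknown hinge reaction has zero arm there.
Beam weight: 15.2 × 9.81 = 149.1 N down at 0.665 m → arm 0.665 m, τ = 149.1 × 0.665 = 99.15 N·m clockwise.
Potted plant: 7.78 × 9.81 = 76.32 N down at 1.13 m → arm 1.13 m, τ = 76.32 × 1.13 = 86.24 N·m clockwise.
Battery pack: 19.8 × 9.81 = 194.2 N down at 0.828 m → arm 0.828 m, τ = 194.2 × 0.828 = 160.8 N·m clockwise.
Total clockwise load moment = 346.2 N·m.
The cable tension T acts at 1.33 m; only its component perpendicular to the boom, T sinθ, produces torque. sinθ = h/√(h²+d²) = 2.6/√(2.6²+1.33²) = 0.8903.
Setting net torque to zero: T × 1.33 × 0.8903 = 346.2 → T = 346.2 / 1.184 = 292 N.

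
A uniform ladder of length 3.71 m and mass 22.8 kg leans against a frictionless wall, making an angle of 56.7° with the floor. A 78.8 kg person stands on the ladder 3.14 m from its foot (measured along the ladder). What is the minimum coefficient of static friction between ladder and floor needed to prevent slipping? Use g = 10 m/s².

About the foot of the ladder:
Ladder weight 22.8×10 = 228 N acts at 1.855 m along the ladder; its horizontal arm is 1.855·cos56.7° = 1.018 m → τ = 232.1 N·m clockwise.
Person: 78.8×10 = 788 N at 3.14 m → arm 1.724 m → τ = 1359 N·m clockwise.
Wall normal N acts horizontally at the top; its moment arm is the height L sinθ = 3.71·sin56.7° = 3.101 m, counterclockwise.
Στ = 0 ⇒ N × 3.101 = 1591 ⇒ N = 513.1 N.
ΣFx = 0 ⇒ f = N_wall = 513.1 N. ΣFy = 0 ⇒ N_floor = 1016 N.
μ_min = f / N_floor = 513.1 / 1016 = 0.505.

μ_min ≈ 0.505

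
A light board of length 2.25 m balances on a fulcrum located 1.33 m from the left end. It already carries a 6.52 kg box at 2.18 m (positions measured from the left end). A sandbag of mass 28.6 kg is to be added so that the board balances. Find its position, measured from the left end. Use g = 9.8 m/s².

x ≈ 1.14 m from the left end

Taking torques about the fulcrum (at 1.33 m from the left end):
Box: 6.52 × 9.8 = 63.9 N down at 2.18 m → arm 0.85 m, τ = 63.9 × 0.85 = 54.31 N·m clockwise.
Net moment of existing loads = 54.31 N·m clockwise.
The sandbag weighs 28.6 × 9.8 = 280.3 N and must supply an equal counterclockwise moment, so its lever arm about the fulcrum is 54.31 / 280.3 = 0.194 m.
That puts it at 1.33 − 0.194 = 1.14 m from the left end.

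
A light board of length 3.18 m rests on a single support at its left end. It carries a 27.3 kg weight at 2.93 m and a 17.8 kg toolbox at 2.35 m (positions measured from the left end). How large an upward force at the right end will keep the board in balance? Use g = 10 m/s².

F ≈ 383 N

Taking torques about the left end:
Weight: 27.3 × 10 = 273 N down at 2.93 m → arm 2.93 m, τ = 273 × 2.93 = 799.9 N·m clockwise.
Toolbox: 17.8 × 10 = 178 N down at 2.35 m → arm 2.35 m, τ = 178 × 2.35 = 418.3 N·m clockwise.
Net moment of the loads = 1218 N·m clockwise.
The upward force F acts at the right end, arm 3.18 m, giving F × 3.18 counterclockwise.
Balancing moments: F × 3.18 = 1218, giving F = 1218 / 3.18 = 383 N.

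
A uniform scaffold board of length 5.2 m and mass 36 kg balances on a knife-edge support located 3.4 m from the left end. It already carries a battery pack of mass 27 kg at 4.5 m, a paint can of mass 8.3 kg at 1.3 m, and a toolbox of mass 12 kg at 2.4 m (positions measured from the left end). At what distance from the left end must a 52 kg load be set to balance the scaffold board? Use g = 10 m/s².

x ≈ 3.95 m from the left end

Sum moments about the knife-edge support (at 3.4 m from the left end) (the support reaction has zero arm there).
Beam weight: 36 × 10 = 360 N down at 2.6 m → arm 0.8 m, τ = 360 × 0.8 = 288 N·m counterclockwise.
Battery pack: 27 × 10 = 270 N down at 4.5 m → arm 1.1 m, τ = 270 × 1.1 = 297 N·m clockwise.
Paint can: 8.3 × 10 = 83 N down at 1.3 m → arm 2.1 m, τ = 83 × 2.1 = 174.3 N·m counterclockwise.
Toolbox: 12 × 10 = 120 N down at 2.4 m → arm 1 m, τ = 120 × 1 = 120 N·m counterclockwise.
Net moment of existing loads = 285.3 N·m counterclockwise.
The load weighs 52 × 10 = 520 N and must supply an equal clockwise moment, so its lever arm about the knife-edge support is 285.3 / 520 = 0.549 m.
That puts it at 3.4 + 0.549 = 3.95 m from the left end.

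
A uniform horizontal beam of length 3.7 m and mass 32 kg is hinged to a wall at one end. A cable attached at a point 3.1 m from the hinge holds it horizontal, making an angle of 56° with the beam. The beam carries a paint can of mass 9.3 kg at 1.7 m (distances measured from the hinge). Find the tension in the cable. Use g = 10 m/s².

Taking torques about the hinge:
Beam weight: 32 × 10 = 320 N down at 1.85 m → arm 1.85 m, τ = 320 × 1.85 = 592 N·m clockwise.
Paint can: 9.3 × 10 = 93 N down at 1.7 m → arm 1.7 m, τ = 93 × 1.7 = 158.1 N·m clockwise.
Total clockwise load moment = 750.1 N·m.
The cable tension T acts at 3.1 m; only its component perpendicular to the beam, T sinθ, produces torque. sin 56° = 0.829.
Balancing moments: T × 3.1 × 0.829 = 750.1, giving T = 750.1 / 2.57 = 292 N.

T ≈ 292 N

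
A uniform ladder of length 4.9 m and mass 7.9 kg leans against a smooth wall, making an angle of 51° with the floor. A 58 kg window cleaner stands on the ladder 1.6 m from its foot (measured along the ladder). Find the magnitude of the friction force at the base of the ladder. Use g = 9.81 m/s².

Taking torques about the foot of the ladder:
Ladder weight 7.9×9.81 = 77.5 N acts at 2.45 m along the ladder; its horizontal arm is 2.45·cos51° = 1.542 m → τ = 119.5 N·m clockwise.
Window cleaner: 58×9.81 = 569 N at 1.6 m → arm 1.007 m → τ = 573 N·m clockwise.
Wall normal N acts horizontally at the top; its moment arm is the height L sinθ = 4.9·sin51° = 3.808 m, counterclockwise.
For rotational equilibrium, N × 3.808 = 692.5, so N = 182 N.
ΣFx = 0: friction at the foot balances the wall's push, so f = N_wall = 182 N.

f ≈ 182 N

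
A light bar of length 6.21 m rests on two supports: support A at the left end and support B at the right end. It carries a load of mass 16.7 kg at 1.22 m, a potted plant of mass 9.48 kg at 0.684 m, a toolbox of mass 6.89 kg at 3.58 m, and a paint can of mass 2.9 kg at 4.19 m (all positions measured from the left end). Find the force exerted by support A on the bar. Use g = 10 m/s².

About support B:
Load: 16.7 × 10 = 167 N down at 1.22 m → arm 4.99 m, τ = 167 × 4.99 = 833.3 N·m counterclockwise.
Potted plant: 9.48 × 10 = 94.8 N down at 0.684 m → arm 5.526 m, τ = 94.8 × 5.526 = 523.9 N·m counterclockwise.
Toolbox: 6.89 × 10 = 68.9 N down at 3.58 m → arm 2.63 m, τ = 68.9 × 2.63 = 181.2 N·m counterclockwise.
Paint can: 2.9 × 10 = 29 N down at 4.19 m → arm 2.02 m, τ = 29 × 2.02 = 58.58 N·m counterclockwise.
Net load moment about support B = 1597 N·m counterclockwise.
Reaction R at support A is upward at 0 m, arm 6.21 m → moment R × 6.21 clockwise.
Στ = 0 ⇒ R × 6.21 = 1597 ⇒ R = 257 N.

R_A ≈ 257 N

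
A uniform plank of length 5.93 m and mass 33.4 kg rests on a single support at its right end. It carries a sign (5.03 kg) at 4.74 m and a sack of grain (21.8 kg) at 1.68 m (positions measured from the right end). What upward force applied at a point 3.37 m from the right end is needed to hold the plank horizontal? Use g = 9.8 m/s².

Sum moments about the right end (the unknown pivot reaction has zero arm there).
Beam weight: 33.4 × 9.8 = 327.3 N down at 2.965 m → arm 2.965 m, τ = 327.3 × 2.965 = 970.4 N·m counterclockwise.
Sign: 5.03 × 9.8 = 49.29 N down at 4.74 m → arm 4.74 m, τ = 49.29 × 4.74 = 233.6 N·m counterclockwise.
Sack of grain: 21.8 × 9.8 = 213.6 N down at 1.68 m → arm 1.68 m, τ = 213.6 × 1.68 = 358.8 N·m counterclockwise.
Net moment of the loads = 1563 N·m counterclockwise.
The upward force F acts at a point 3.37 m from the right end, arm 3.37 m, giving F × 3.37 clockwise.
Balancing moments: F × 3.37 = 1563, giving F = 1563 / 3.37 = 464 N.

F ≈ 464 N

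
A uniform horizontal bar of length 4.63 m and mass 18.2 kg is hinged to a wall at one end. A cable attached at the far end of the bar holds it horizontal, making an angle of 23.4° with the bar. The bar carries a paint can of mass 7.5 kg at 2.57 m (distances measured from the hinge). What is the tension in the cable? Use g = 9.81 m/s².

Choose the hinge as the axis so the unknown hinge reaction has zero arm there.
Beam weight: 18.2 × 9.81 = 178.5 N down at 2.315 m → arm 2.315 m, τ = 178.5 × 2.315 = 413.2 N·m clockwise.
Paint can: 7.5 × 9.81 = 73.58 N down at 2.57 m → arm 2.57 m, τ = 73.58 × 2.57 = 189.1 N·m clockwise.
Total clockwise load moment = 602.3 N·m.
The cable tension T acts at 4.63 m; only its component perpendicular to the bar, T sinθ, produces torque. sin 23.4° = 0.3971.
Στ = 0 ⇒ T × 4.63 × 0.3971 = 602.3 ⇒ T = 602.3 / 1.839 = 328 N.

T ≈ 328 N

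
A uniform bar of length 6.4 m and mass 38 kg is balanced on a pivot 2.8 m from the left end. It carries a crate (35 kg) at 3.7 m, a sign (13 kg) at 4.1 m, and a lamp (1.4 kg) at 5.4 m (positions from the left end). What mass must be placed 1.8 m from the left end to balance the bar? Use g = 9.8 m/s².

Taking torques about the pivot (at 2.8 m from the left end):
Beam weight: 38 × 9.8 = 372.4 N down at 3.2 m → arm 0.4 m, τ = 372.4 × 0.4 = 149 N·m clockwise.
Crate: 35 × 9.8 = 343 N down at 3.7 m → arm 0.9 m, τ = 343 × 0.9 = 308.7 N·m clockwise.
Sign: 13 × 9.8 = 127.4 N down at 4.1 m → arm 1.3 m, τ = 127.4 × 1.3 = 165.6 N·m clockwise.
Lamp: 1.4 × 9.8 = 13.72 N down at 5.4 m → arm 2.6 m, τ = 13.72 × 2.6 = 35.67 N·m clockwise.
Net moment of known loads = 659 N·m clockwise.
An unknown mass m at 1.8 m has arm 1 m; its moment is m·g·1 counterclockwise.
Setting net torque to zero: m × 9.8 × 1 = 659 → m = 659 / (9.8 × 1) = 67.2 kg.

m ≈ 67.2 kg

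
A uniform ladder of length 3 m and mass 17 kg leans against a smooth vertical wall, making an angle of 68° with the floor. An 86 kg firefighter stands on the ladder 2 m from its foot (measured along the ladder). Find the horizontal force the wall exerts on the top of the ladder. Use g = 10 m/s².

Sum moments about the foot of the ladder (the floor normal and friction both act there and drop out).
Ladder weight 17×10 = 170 N acts at 1.5 m along the ladder; its horizontal arm is 1.5·cos68° = 0.5619 m → τ = 95.52 N·m clockwise.
Firefighter: 86×10 = 860 N at 2 m → arm 0.7492 m → τ = 644.3 N·m clockwise.
Wall normal N acts horizontally at the top; its moment arm is the height L sinθ = 3·sin68° = 2.782 m, counterclockwise.
Balancing moments: N × 2.782 = 739.8, giving N = 266 N.

N_wall ≈ 266 N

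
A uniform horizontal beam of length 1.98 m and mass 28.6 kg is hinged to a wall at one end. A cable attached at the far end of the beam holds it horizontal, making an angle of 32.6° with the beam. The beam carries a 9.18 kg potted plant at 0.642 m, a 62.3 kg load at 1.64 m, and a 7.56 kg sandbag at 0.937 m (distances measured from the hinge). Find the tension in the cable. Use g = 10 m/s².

About the hinge:
Beam weight: 28.6 × 10 = 286 N down at 0.99 m → arm 0.99 m, τ = 286 × 0.99 = 283.1 N·m clockwise.
Potted plant: 9.18 × 10 = 91.8 N down at 0.642 m → arm 0.642 m, τ = 91.8 × 0.642 = 58.94 N·m clockwise.
Load: 62.3 × 10 = 623 N down at 1.64 m → arm 1.64 m, τ = 623 × 1.64 = 1022 N·m clockwise.
Sandbag: 7.56 × 10 = 75.6 N down at 0.937 m → arm 0.937 m, τ = 75.6 × 0.937 = 70.84 N·m clockwise.
Total clockwise load moment = 1435 N·m.
The cable tension T acts at 1.98 m; only its component perpendicular to the beam, T sinθ, produces torque. sin 32.6° = 0.5388.
Στ = 0 ⇒ T × 1.98 × 0.5388 = 1435 ⇒ T = 1435 / 1.067 = 1340 N.

T ≈ 1340 N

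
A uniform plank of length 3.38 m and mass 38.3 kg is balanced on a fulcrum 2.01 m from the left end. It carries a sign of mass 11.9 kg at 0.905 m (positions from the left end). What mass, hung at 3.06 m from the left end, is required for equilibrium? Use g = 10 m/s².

m ≈ 24.2 kg

About the fulcrum (at 2.01 m from the left end):
Beam weight: 38.3 × 10 = 383 N down at 1.69 m → arm 0.32 m, τ = 383 × 0.32 = 122.6 N·m counterclockwise.
Sign: 11.9 × 10 = 119 N down at 0.905 m → arm 1.105 m, τ = 119 × 1.105 = 131.5 N·m counterclockwise.
Net moment of known loads = 254.1 N·m counterclockwise.
An unknown mass m at 3.06 m has arm 1.05 m; its moment is m·g·1.05 clockwise.
Balancing moments: m × 10 × 1.05 = 254.1, giving m = 254.1 / (10 × 1.05) = 24.2 kg.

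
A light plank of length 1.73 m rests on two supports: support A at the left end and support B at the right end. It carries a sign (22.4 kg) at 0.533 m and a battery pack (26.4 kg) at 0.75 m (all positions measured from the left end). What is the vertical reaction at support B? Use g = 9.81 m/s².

Sum moments about support A (its reaction then has zero moment arm).
Sign: 22.4 × 9.81 = 219.7 N down at 0.533 m → arm 0.533 m, τ = 219.7 × 0.533 = 117.1 N·m clockwise.
Battery pack: 26.4 × 9.81 = 259 N down at 0.75 m → arm 0.75 m, τ = 259 × 0.75 = 194.2 N·m clockwise.
Net load moment about support A = 311.3 N·m clockwise.
Reaction R at support B is upward at 1.73 m, arm 1.73 m → moment R × 1.73 counterclockwise.
Στ = 0 ⇒ R × 1.73 = 311.3 ⇒ R = 180 N.

R_B ≈ 180 N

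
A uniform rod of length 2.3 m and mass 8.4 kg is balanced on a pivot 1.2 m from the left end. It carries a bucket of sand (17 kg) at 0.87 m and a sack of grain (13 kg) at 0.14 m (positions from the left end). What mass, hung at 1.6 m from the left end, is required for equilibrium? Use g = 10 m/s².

m ≈ 49.5 kg

About the pivot (at 1.2 m from the left end):
Beam weight: 8.4 × 10 = 84 N down at 1.15 m → arm 0.05 m, τ = 84 × 0.05 = 4.2 N·m counterclockwise.
Bucket of sand: 17 × 10 = 170 N down at 0.87 m → arm 0.33 m, τ = 170 × 0.33 = 56.1 N·m counterclockwise.
Sack of grain: 13 × 10 = 130 N down at 0.14 m → arm 1.06 m, τ = 130 × 1.06 = 137.8 N·m counterclockwise.
Net moment of known loads = 198.1 N·m counterclockwise.
An unknown mass m at 1.6 m has arm 0.4 m; its moment is m·g·0.4 clockwise.
For rotational equilibrium, m × 10 × 0.4 = 198.1, so m = 198.1 / (10 × 0.4) = 49.5 kg.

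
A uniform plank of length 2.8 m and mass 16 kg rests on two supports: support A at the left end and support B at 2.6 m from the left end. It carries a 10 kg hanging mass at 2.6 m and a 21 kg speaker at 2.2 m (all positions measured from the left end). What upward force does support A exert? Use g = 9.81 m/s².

Choose support B as the axis so its reaction then has zero moment arm.
Beam weight: 16 × 9.81 = 157 N down at 1.4 m → arm 1.2 m, τ = 157 × 1.2 = 188.4 N·m counterclockwise.
Hanging mass: acts at the support B, moment arm 0 → no torque.
Speaker: 21 × 9.81 = 206 N down at 2.2 m → arm 0.4 m, τ = 206 × 0.4 = 82.4 N·m counterclockwise.
Net load moment about support B = 270.8 N·m counterclockwise.
Reaction R at support A is upward at 0 m, arm 2.6 m → moment R × 2.6 clockwise.
Στ = 0 ⇒ R × 2.6 = 270.8 ⇒ R = 104 N.

R_A ≈ 104 N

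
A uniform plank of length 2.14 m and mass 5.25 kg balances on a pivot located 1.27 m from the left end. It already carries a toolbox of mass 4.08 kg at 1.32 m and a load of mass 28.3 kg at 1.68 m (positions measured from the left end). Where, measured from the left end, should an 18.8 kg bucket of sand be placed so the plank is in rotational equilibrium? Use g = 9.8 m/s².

x ≈ 0.698 m from the left end

Take moments about the pivot (at 1.27 m from the left end).
Beam weight: 5.25 × 9.8 = 51.45 N down at 1.07 m → arm 0.2 m, τ = 51.45 × 0.2 = 10.29 N·m counterclockwise.
Toolbox: 4.08 × 9.8 = 39.98 N down at 1.32 m → arm 0.05 m, τ = 39.98 × 0.05 = 1.999 N·m clockwise.
Load: 28.3 × 9.8 = 277.3 N down at 1.68 m → arm 0.41 m, τ = 277.3 × 0.41 = 113.7 N·m clockwise.
Net moment of existing loads = 105.4 N·m clockwise.
The bucket of sand weighs 18.8 × 9.8 = 184.2 N and must supply an equal counterclockwise moment, so its lever arm about the pivot is 105.4 / 184.2 = 0.572 m.
That puts it at 1.27 − 0.572 = 0.698 m from the left end.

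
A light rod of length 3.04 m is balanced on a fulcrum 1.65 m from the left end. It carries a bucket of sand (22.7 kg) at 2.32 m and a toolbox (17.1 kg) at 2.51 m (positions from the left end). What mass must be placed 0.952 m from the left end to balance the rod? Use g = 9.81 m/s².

Take moments about the fulcrum (at 1.65 m from the left end).
Bucket of sand: 22.7 × 9.81 = 222.7 N down at 2.32 m → arm 0.67 m, τ = 222.7 × 0.67 = 149.2 N·m clockwise.
Toolbox: 17.1 × 9.81 = 167.8 N down at 2.51 m → arm 0.86 m, τ = 167.8 × 0.86 = 144.3 N·m clockwise.
Net moment of known loads = 293.5 N·m clockwise.
An unknown mass m at 0.952 m has arm 0.698 m; its moment is m·g·0.698 counterclockwise.
Setting net torque to zero: m × 9.81 × 0.698 = 293.5 → m = 293.5 / (9.81 × 0.698) = 42.9 kg.

m ≈ 42.9 kg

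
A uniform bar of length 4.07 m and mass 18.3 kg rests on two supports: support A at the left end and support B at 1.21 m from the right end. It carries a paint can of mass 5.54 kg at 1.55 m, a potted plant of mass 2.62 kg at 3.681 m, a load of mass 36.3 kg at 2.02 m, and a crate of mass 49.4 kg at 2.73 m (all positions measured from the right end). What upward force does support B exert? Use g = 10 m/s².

R_B ≈ 674 N

Taking torques about support A:
Beam weight: 18.3 × 10 = 183 N down at 2.035 m → arm 2.035 m, τ = 183 × 2.035 = 372.4 N·m clockwise.
Paint can: 5.54 × 10 = 55.4 N down at 1.55 m → arm 2.52 m, τ = 55.4 × 2.52 = 139.6 N·m clockwise.
Potted plant: 2.62 × 10 = 26.2 N down at 3.681 m → arm 0.389 m, τ = 26.2 × 0.389 = 10.19 N·m clockwise.
Load: 36.3 × 10 = 363 N down at 2.02 m → arm 2.05 m, τ = 363 × 2.05 = 744.1 N·m clockwise.
Crate: 49.4 × 10 = 494 N down at 2.73 m → arm 1.34 m, τ = 494 × 1.34 = 662 N·m clockwise.
Net load moment about support A = 1928 N·m clockwise.
Reaction R at support B is upward at 1.21 m, arm 2.86 m → moment R × 2.86 counterclockwise.
For rotational equilibrium, R × 2.86 = 1928, so R = 674 N.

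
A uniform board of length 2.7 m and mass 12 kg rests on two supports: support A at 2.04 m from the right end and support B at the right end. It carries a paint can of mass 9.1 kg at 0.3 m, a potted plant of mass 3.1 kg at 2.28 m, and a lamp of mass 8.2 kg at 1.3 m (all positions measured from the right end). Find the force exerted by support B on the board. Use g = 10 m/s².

Choose support A as the axis so its reaction then has zero moment arm.
Beam weight: 12 × 10 = 120 N down at 1.35 m → arm 0.69 m, τ = 120 × 0.69 = 82.8 N·m clockwise.
Paint can: 9.1 × 10 = 91 N down at 0.3 m → arm 1.74 m, τ = 91 × 1.74 = 158.3 N·m clockwise.
Potted plant: 3.1 × 10 = 31 N down at 2.28 m → arm 0.24 m, τ = 31 × 0.24 = 7.44 N·m counterclockwise.
Lamp: 8.2 × 10 = 82 N down at 1.3 m → arm 0.74 m, τ = 82 × 0.74 = 60.68 N·m clockwise.
Net load moment about support A = 294.3 N·m clockwise.
Reaction R at support B is upward at 0 m, arm 2.04 m → moment R × 2.04 counterclockwise.
Setting net torque to zero: R × 2.04 = 294.3 → R = 144 N.

R_B ≈ 144 N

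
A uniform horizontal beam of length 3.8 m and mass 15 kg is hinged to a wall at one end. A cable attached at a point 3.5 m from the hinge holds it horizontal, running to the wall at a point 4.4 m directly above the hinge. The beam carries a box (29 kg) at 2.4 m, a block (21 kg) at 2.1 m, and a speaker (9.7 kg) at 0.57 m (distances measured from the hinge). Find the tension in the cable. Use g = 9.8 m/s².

About the hinge:
Beam weight: 15 × 9.8 = 147 N down at 1.9 m → arm 1.9 m, τ = 147 × 1.9 = 279.3 N·m clockwise.
Box: 29 × 9.8 = 284.2 N down at 2.4 m → arm 2.4 m, τ = 284.2 × 2.4 = 682.1 N·m clockwise.
Block: 21 × 9.8 = 205.8 N down at 2.1 m → arm 2.1 m, τ = 205.8 × 2.1 = 432.2 N·m clockwise.
Speaker: 9.7 × 9.8 = 95.06 N down at 0.57 m → arm 0.57 m, τ = 95.06 × 0.57 = 54.18 N·m clockwise.
Total clockwise load moment = 1448 N·m.
The cable tension T acts at 3.5 m; only its component perpendicular to the beam, T sinθ, produces torque. sinθ = h/√(h²+d²) = 4.4/√(4.4²+3.5²) = 0.7826.
Balancing moments: T × 3.5 × 0.7826 = 1448, giving T = 1448 / 2.739 = 529 N.

T ≈ 529 N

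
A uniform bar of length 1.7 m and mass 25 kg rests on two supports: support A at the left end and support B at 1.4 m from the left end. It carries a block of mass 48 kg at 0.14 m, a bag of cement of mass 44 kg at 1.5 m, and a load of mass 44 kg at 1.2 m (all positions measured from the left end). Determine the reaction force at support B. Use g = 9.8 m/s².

R_B ≈ 1030 N

Choose support A as the axis so its reaction then has zero moment arm.
Beam weight: 25 × 9.8 = 245 N down at 0.85 m → arm 0.85 m, τ = 245 × 0.85 = 208.2 N·m clockwise.
Block: 48 × 9.8 = 470.4 N down at 0.14 m → arm 0.14 m, τ = 470.4 × 0.14 = 65.86 N·m clockwise.
Bag of cement: 44 × 9.8 = 431.2 N down at 1.5 m → arm 1.5 m, τ = 431.2 × 1.5 = 646.8 N·m clockwise.
Load: 44 × 9.8 = 431.2 N down at 1.2 m → arm 1.2 m, τ = 431.2 × 1.2 = 517.4 N·m clockwise.
Net load moment about support A = 1438 N·m clockwise.
Reaction R at support B is upward at 1.4 m, arm 1.4 m → moment R × 1.4 counterclockwise.
For rotational equilibrium, R × 1.4 = 1438, so R = 1030 N.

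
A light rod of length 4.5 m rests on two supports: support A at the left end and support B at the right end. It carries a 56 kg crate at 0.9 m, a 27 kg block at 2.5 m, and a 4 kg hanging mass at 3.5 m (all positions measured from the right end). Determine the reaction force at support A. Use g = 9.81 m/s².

Choose support B as the axis so its reaction then has zero moment arm.
Crate: 56 × 9.81 = 549.4 N down at 0.9 m → arm 0.9 m, τ = 549.4 × 0.9 = 494.5 N·m counterclockwise.
Block: 27 × 9.81 = 264.9 N down at 2.5 m → arm 2.5 m, τ = 264.9 × 2.5 = 662.2 N·m counterclockwise.
Hanging mass: 4 × 9.81 = 39.24 N down at 3.5 m → arm 3.5 m, τ = 39.24 × 3.5 = 137.3 N·m counterclockwise.
Net load moment about support B = 1294 N·m counterclockwise.
Reaction R at support A is upward at 4.5 m, arm 4.5 m → moment R × 4.5 clockwise.
Στ = 0 ⇒ R × 4.5 = 1294 ⇒ R = 288 N.

R_A ≈ 288 N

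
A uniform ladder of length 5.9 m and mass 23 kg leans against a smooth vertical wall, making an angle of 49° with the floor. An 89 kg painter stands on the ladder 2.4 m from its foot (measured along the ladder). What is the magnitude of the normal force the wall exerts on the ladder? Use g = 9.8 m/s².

Choose the foot of the ladder as the axis so the floor normal and friction both act there and drop out.
Ladder weight 23×9.8 = 225.4 N acts at 2.95 m along the ladder; its horizontal arm is 2.95·cos49° = 1.935 m → τ = 436.1 N·m clockwise.
Painter: 89×9.8 = 872.2 N at 2.4 m → arm 1.575 m → τ = 1374 N·m clockwise.
Wall normal N acts horizontally at the top; its moment arm is the height L sinθ = 5.9·sin49° = 4.453 m, counterclockwise.
Setting net torque to zero: N × 4.453 = 1810 → N = 406 N.

N_wall ≈ 406 N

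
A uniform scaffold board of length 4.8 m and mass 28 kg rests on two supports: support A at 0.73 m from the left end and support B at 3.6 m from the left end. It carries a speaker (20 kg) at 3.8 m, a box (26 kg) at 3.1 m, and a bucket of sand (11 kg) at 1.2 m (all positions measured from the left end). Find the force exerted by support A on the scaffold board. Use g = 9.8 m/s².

R_A ≈ 236 N

Taking torques about support B:
Beam weight: 28 × 9.8 = 274.4 N down at 2.4 m → arm 1.2 m, τ = 274.4 × 1.2 = 329.3 N·m counterclockwise.
Speaker: 20 × 9.8 = 196 N down at 3.8 m → arm 0.2 m, τ = 196 × 0.2 = 39.2 N·m clockwise.
Box: 26 × 9.8 = 254.8 N down at 3.1 m → arm 0.5 m, τ = 254.8 × 0.5 = 127.4 N·m counterclockwise.
Bucket of sand: 11 × 9.8 = 107.8 N down at 1.2 m → arm 2.4 m, τ = 107.8 × 2.4 = 258.7 N·m counterclockwise.
Net load moment about support B = 676.2 N·m counterclockwise.
Reaction R at support A is upward at 0.73 m, arm 2.87 m → moment R × 2.87 clockwise.
Setting net torque to zero: R × 2.87 = 676.2 → R = 236 N.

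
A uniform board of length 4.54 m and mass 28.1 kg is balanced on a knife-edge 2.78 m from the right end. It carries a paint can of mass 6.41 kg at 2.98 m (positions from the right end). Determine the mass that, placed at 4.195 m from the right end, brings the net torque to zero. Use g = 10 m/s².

Sum moments about the knife-edge (at 2.78 m from the right end) (the support reaction has zero arm there).
Beam weight: 28.1 × 10 = 281 N down at 2.27 m → arm 0.51 m, τ = 281 × 0.51 = 143.3 N·m clockwise.
Paint can: 6.41 × 10 = 64.1 N down at 2.98 m → arm 0.2 m, τ = 64.1 × 0.2 = 12.82 N·m counterclockwise.
Net moment of known loads = 130.5 N·m clockwise.
An unknown mass m at 4.195 m has arm 1.415 m; its moment is m·g·1.415 counterclockwise.
Στ = 0 ⇒ m × 10 × 1.415 = 130.5 ⇒ m = 130.5 / (10 × 1.415) = 9.22 kg.

m ≈ 9.22 kg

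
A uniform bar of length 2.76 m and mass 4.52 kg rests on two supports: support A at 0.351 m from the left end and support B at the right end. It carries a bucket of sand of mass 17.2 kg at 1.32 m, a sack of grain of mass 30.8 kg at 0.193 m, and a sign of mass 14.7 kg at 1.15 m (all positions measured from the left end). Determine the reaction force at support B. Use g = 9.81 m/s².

Sum moments about support A (its reaction then has zero moment arm).
Beam weight: 4.52 × 9.81 = 44.34 N down at 1.38 m → arm 1.029 m, τ = 44.34 × 1.029 = 45.63 N·m clockwise.
Bucket of sand: 17.2 × 9.81 = 168.7 N down at 1.32 m → arm 0.969 m, τ = 168.7 × 0.969 = 163.5 N·m clockwise.
Sack of grain: 30.8 × 9.81 = 302.1 N down at 0.193 m → arm 0.158 m, τ = 302.1 × 0.158 = 47.73 N·m counterclockwise.
Sign: 14.7 × 9.81 = 144.2 N down at 1.15 m → arm 0.799 m, τ = 144.2 × 0.799 = 115.2 N·m clockwise.
Net load moment about support A = 276.6 N·m clockwise.
Reaction R at support B is upward at 2.76 m, arm 2.409 m → moment R × 2.409 counterclockwise.
Setting net torque to zero: R × 2.409 = 276.6 → R = 115 N.

R_B ≈ 115 N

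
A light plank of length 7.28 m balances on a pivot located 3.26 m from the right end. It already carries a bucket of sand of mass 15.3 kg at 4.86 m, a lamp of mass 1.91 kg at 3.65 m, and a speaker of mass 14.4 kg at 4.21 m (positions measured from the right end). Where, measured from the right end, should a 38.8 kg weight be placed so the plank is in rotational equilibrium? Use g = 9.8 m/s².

x ≈ 2.26 m from the right end

Taking torques about the pivot (at 3.26 m from the right end):
Bucket of sand: 15.3 × 9.8 = 149.9 N down at 4.86 m → arm 1.6 m, τ = 149.9 × 1.6 = 239.8 N·m counterclockwise.
Lamp: 1.91 × 9.8 = 18.72 N down at 3.65 m → arm 0.39 m, τ = 18.72 × 0.39 = 7.301 N·m counterclockwise.
Speaker: 14.4 × 9.8 = 141.1 N down at 4.21 m → arm 0.95 m, τ = 141.1 × 0.95 = 134 N·m counterclockwise.
Net moment of existing loads = 381.1 N·m counterclockwise.
The weight weighs 38.8 × 9.8 = 380.2 N and must supply an equal clockwise moment, so its lever arm about the pivot is 381.1 / 380.2 = 1 m.
That puts it at 3.26 − 1 = 2.26 m from the right end.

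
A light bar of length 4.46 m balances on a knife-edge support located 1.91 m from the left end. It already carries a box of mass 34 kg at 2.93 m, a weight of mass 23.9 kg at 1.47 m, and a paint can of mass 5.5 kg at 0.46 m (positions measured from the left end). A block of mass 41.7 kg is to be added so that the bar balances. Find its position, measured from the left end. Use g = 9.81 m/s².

About the knife-edge support (at 1.91 m from the left end):
Box: 34 × 9.81 = 333.5 N down at 2.93 m → arm 1.02 m, τ = 333.5 × 1.02 = 340.2 N·m clockwise.
Weight: 23.9 × 9.81 = 234.5 N down at 1.47 m → arm 0.44 m, τ = 234.5 × 0.44 = 103.2 N·m counterclockwise.
Paint can: 5.5 × 9.81 = 53.96 N down at 0.46 m → arm 1.45 m, τ = 53.96 × 1.45 = 78.24 N·m counterclockwise.
Net moment of existing loads = 158.8 N·m clockwise.
The block weighs 41.7 × 9.81 = 409.1 N and must supply an equal counterclockwise moment, so its lever arm about the knife-edge support is 158.8 / 409.1 = 0.388 m.
That puts it at 1.91 − 0.388 = 1.52 m from the left end.

x ≈ 1.52 m from the left end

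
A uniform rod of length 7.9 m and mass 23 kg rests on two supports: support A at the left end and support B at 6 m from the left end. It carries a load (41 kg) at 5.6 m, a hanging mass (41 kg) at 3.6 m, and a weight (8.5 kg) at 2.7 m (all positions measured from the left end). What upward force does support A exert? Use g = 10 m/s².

R_A ≈ 317 N

Choose support B as the axis so its reaction then has zero moment arm.
Beam weight: 23 × 10 = 230 N down at 3.95 m → arm 2.05 m, τ = 230 × 2.05 = 471.5 N·m counterclockwise.
Load: 41 × 10 = 410 N down at 5.6 m → arm 0.4 m, τ = 410 × 0.4 = 164 N·m counterclockwise.
Hanging mass: 41 × 10 = 410 N down at 3.6 m → arm 2.4 m, τ = 410 × 2.4 = 984 N·m counterclockwise.
Weight: 8.5 × 10 = 85 N down at 2.7 m → arm 3.3 m, τ = 85 × 3.3 = 280.5 N·m counterclockwise.
Net load moment about support B = 1900 N·m counterclockwise.
Reaction R at support A is upward at 0 m, arm 6 m → moment R × 6 clockwise.
Στ = 0 ⇒ R × 6 = 1900 ⇒ R = 317 N.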